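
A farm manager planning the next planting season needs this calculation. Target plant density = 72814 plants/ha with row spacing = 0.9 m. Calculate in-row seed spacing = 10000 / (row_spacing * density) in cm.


spacing = 10000 / (row_sp * density)
        = 10000 / (0.9 * 72814)
        = 10000 / 65532.60
        = 0.15260 m = 15.26 cm


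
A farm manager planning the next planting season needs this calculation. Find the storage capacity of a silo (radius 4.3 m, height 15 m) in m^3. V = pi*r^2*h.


V = pi * r^2 * h
  = pi * 4.3^2 * 15
  = pi * 18.49 * 15
  = 871.32 m^3


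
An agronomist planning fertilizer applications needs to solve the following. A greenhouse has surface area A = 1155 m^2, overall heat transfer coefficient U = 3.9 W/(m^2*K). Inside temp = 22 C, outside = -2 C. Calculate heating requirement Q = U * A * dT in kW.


dT = 22 - (-2) = 24 K
Q = U * A * dT
  = 3.9 * 1155 * 24
  = 108108 W = 108.11 kW


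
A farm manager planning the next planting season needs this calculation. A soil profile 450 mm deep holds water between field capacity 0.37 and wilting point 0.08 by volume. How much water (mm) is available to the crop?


AW = (FC - WP) * D
   = (0.37 - 0.08) * 450
   = 0.29 * 450
   = 130.50 mm


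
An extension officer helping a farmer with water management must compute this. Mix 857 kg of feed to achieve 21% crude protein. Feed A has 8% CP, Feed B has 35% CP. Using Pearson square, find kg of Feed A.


parts_A = CP_b - target = 35 - 21 = 14
parts_B = target - CP_a = 21 - 8 = 13
total_parts = 14 + 13 = 27
Feed A = 857 * 14 / 27 = 444.37 kg
Feed B = 857 * 13 / 27 = 412.63 kg

444.37 kg


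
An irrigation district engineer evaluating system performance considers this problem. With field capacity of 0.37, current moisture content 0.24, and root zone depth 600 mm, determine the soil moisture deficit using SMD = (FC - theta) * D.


SMD = (FC - theta) * D
    = (0.37 - 0.24) * 600
    = 0.130 * 600
    = 78 mm


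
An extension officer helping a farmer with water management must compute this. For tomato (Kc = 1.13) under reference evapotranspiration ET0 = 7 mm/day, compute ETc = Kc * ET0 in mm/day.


ETc = Kc * ET0
    = 1.13 * 7
    = 7.91 mm/day


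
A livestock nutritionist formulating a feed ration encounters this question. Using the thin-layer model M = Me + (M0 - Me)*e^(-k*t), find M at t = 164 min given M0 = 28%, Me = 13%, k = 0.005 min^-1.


M = Me + (M0 - Me) * e^(-k*t)
  = 13 + (28 - 13) * e^(-0.005*164)
  = 13 + 15 * e^(-0.820)
  = 13 + 15 * 0.44043
  = 13 + 6.6065
  = 19.61%


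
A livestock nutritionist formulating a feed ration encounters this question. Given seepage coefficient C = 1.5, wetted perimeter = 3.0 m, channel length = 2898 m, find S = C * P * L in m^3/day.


S = C * P * L
  = 1.5 * 3.0 * 2898
  = 13041 m^3/day


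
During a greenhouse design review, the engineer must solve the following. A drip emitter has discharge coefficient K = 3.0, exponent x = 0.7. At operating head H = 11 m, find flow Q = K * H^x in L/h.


Q = K * H^x
  = 3.0 * 11^0.7
  = 3.0 * 5.3577
  = 16.07 L/h


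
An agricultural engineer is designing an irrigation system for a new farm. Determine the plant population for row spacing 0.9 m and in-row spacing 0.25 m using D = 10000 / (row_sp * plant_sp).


D = 10000 / (row_sp * plant_sp)
  = 10000 / (0.9 * 0.25)
  = 10000 / 0.2250
  = 44444.44 plants/ha


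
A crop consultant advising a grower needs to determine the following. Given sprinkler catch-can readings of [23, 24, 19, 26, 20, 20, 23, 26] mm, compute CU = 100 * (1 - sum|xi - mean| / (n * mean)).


xbar = 181 / 8 = 22.625
sum|xi - xbar| = 17.750
CU = 100 * (1 - 17.750 / (8 * 22.625))
   = 100 * (1 - 0.0981)
   = 90.19%


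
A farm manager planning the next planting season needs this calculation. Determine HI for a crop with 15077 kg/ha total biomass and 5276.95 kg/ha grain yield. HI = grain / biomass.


HI = grain_yield / biomass
   = 5276.95 / 15077
   = 0.35


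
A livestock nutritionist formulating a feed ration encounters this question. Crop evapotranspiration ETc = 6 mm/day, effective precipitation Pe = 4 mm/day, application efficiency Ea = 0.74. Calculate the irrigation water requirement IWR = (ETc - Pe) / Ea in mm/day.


IWR = (ETc - Pe) / Ea
    = (6 - 4) / 0.74
    = 2 / 0.74
    = 2.70 mm/day


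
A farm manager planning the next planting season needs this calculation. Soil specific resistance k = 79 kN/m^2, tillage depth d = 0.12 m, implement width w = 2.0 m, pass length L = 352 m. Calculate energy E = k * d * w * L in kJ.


E = k * d * w * L
  = 79 * 0.12 * 2.0 * 352
  = 6673.92 kJ


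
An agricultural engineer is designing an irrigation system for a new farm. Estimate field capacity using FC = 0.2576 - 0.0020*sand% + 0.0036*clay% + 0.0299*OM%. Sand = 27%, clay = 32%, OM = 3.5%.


FC = 0.2576 - 0.0020*27 + 0.0036*32 + 0.0299*3.5
   = 0.2576 - 0.0540 + 0.1152 + 0.1047
   = 0.4235


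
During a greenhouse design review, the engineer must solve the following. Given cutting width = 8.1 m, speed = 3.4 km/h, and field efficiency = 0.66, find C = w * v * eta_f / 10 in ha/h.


C = w * v * eta_f / 10
  = 8.1 * 3.4 * 0.66 / 10
  = 18.18 / 10
  = 1.82 ha/h


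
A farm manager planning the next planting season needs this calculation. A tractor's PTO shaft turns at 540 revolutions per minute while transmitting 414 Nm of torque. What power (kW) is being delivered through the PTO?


P = 2*pi*n*T / 60000
  = 2*pi * 540 * 414 / 60000
  = 1404668.91 / 60000
  = 23.41 kW


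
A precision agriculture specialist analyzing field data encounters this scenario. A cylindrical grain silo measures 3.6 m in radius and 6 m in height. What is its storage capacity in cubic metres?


V = pi * r^2 * h
  = pi * 3.6^2 * 6
  = pi * 12.96 * 6
  = 244.29 m^3


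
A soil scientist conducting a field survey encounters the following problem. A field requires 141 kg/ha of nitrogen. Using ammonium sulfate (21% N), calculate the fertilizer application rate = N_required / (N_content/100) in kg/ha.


Rate = N_required / (N_content / 100)
     = 141 / (21 / 100)
     = 141 / 0.21
     = 671.43 kg/ha


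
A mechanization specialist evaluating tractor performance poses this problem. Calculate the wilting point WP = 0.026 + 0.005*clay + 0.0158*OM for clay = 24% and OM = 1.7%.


WP = 0.026 + 0.005*24 + 0.0158*1.7
   = 0.026 + 0.1200 + 0.0269
   = 0.1729


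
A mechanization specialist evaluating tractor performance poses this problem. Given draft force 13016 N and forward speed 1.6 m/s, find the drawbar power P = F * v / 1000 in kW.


P = F * v / 1000
  = 13016 * 1.6 / 1000
  = 20825.60 / 1000
  = 20.83 kW


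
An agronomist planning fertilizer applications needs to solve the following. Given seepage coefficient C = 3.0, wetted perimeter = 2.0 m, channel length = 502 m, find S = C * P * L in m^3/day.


S = C * P * L
  = 3.0 * 2.0 * 502
  = 3012 m^3/day


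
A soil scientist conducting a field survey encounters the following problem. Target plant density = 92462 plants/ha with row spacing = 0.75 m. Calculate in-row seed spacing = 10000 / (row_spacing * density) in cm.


spacing = 10000 / (row_sp * density)
        = 10000 / (0.75 * 92462)
        = 10000 / 69346.50
        = 0.14420 m = 14.42 cm


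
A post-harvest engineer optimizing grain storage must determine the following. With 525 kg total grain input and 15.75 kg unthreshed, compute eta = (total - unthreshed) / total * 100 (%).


eta = (total - unthreshed) / total * 100
    = (525 - 15.75) / 525 * 100
    = 509.25 / 525 * 100
    = 97%


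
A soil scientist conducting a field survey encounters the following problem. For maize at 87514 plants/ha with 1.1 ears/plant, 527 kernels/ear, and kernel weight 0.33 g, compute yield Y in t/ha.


Y = density * ears * kernels * kw
  = 87514 * 1.1 * 527 * 0.33 g/ha
  = 16741515.71 g/ha
  = 16741.52 kg/ha = 16.74 t/ha


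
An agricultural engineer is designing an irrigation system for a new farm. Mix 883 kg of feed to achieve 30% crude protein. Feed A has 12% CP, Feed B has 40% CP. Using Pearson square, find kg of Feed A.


parts_A = CP_b - target = 40 - 30 = 10
parts_B = target - CP_a = 30 - 12 = 18
total_parts = 10 + 18 = 28
Feed A = 883 * 10 / 28 = 315.36 kg
Feed B = 883 * 18 / 28 = 567.64 kg

315.36 kg


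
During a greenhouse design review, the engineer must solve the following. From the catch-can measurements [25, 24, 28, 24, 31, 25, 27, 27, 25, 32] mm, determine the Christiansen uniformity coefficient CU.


xbar = 268 / 10 = 26.800
sum|xi - xbar| = 22
CU = 100 * (1 - 22 / (10 * 26.800))
   = 100 * (1 - 0.0821)
   = 91.79%


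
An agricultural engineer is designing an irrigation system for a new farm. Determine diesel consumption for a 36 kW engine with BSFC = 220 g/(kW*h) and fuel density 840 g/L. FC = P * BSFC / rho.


FC = P * BSFC / rho_fuel
   = 36 * 220 / 840
   = 7920 / 840
   = 9.43 L/h


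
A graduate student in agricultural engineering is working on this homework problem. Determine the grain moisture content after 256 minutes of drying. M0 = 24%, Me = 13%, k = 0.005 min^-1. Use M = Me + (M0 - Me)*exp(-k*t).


M = Me + (M0 - Me) * e^(-k*t)
  = 13 + (24 - 13) * e^(-0.005*256)
  = 13 + 11 * e^(-1.280)
  = 13 + 11 * 0.27804
  = 13 + 3.0584
  = 16.06%


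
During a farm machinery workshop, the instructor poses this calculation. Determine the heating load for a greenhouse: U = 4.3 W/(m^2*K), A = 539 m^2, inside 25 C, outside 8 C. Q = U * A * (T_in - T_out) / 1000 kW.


dT = 25 - (8) = 17 K
Q = U * A * dT
  = 4.3 * 539 * 17
  = 39400.90 W = 39.40 kW


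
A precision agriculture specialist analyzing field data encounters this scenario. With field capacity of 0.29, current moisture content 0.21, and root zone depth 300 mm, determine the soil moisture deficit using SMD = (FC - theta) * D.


SMD = (FC - theta) * D
    = (0.29 - 0.21) * 300
    = 0.080 * 300
    = 24 mm


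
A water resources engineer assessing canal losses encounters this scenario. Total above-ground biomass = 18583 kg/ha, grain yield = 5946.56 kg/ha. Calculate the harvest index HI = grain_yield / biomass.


HI = grain_yield / biomass
   = 5946.56 / 18583
   = 0.32


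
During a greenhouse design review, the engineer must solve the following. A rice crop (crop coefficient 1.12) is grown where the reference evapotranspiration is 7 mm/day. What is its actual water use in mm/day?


ETc = Kc * ET0
    = 1.12 * 7
    = 7.84 mm/day


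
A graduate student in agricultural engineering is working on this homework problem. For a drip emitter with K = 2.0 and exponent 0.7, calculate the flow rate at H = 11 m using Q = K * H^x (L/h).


Q = K * H^x
  = 2.0 * 11^0.7
  = 2.0 * 5.3577
  = 10.72 L/h


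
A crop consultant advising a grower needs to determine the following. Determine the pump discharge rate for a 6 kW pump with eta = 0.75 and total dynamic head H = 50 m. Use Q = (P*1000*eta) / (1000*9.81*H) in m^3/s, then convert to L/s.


Q = (P * 1000 * eta) / (rho * g * H)
  = (6 * 1000 * 0.75) / (1000 * 9.81 * 50)
  = 4500 / 490500
  = 0.00917 m^3/s = 9.17 L/s


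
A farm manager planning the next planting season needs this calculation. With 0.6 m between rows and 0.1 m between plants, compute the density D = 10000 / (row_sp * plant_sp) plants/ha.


D = 10000 / (row_sp * plant_sp)
  = 10000 / (0.6 * 0.1)
  = 10000 / 0.0600
  = 166666.67 plants/ha


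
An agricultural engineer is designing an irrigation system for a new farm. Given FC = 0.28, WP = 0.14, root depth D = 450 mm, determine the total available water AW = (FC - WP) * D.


AW = (FC - WP) * D
   = (0.28 - 0.14) * 450
   = 0.14 * 450
   = 63 mm


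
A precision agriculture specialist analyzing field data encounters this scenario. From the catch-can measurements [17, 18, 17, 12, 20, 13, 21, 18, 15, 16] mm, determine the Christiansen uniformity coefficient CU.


xbar = 167 / 10 = 16.700
sum|xi - xbar| = 21.600
CU = 100 * (1 - 21.600 / (10 * 16.700))
   = 100 * (1 - 0.1293)
   = 87.07%


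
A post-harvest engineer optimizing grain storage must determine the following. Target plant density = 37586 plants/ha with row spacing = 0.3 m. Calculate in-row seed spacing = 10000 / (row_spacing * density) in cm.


spacing = 10000 / (row_sp * density)
        = 10000 / (0.3 * 37586)
        = 10000 / 11275.80
        = 0.88686 m = 88.69 cm


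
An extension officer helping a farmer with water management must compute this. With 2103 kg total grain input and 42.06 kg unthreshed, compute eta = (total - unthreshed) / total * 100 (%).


eta = (total - unthreshed) / total * 100
    = (2103 - 42.06) / 2103 * 100
    = 2060.94 / 2103 * 100
    = 98%


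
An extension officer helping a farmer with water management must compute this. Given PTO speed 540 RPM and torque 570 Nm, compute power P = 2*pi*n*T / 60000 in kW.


P = 2*pi*n*T / 60000
  = 2*pi * 540 * 570 / 60000
  = 1933964.44 / 60000
  = 32.23 kW


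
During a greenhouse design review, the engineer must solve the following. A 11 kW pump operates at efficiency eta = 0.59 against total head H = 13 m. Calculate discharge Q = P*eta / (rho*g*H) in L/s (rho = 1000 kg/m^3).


Q = (P * 1000 * eta) / (rho * g * H)
  = (11 * 1000 * 0.59) / (1000 * 9.81 * 13)
  = 6490 / 127530
  = 0.05089 m^3/s = 50.89 L/s


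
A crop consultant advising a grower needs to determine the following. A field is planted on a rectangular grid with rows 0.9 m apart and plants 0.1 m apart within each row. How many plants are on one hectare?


D = 10000 / (row_sp * plant_sp)
  = 10000 / (0.9 * 0.1)
  = 10000 / 0.0900
  = 111111.11 plants/ha


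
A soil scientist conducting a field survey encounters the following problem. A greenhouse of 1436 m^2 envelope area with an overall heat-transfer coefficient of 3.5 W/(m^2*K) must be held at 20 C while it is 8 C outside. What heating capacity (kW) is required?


dT = 20 - (8) = 12 K
Q = U * A * dT
  = 3.5 * 1436 * 12
  = 60312 W = 60.31 kW


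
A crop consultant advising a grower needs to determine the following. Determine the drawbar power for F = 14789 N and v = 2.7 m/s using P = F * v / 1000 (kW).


P = F * v / 1000
  = 14789 * 2.7 / 1000
  = 39930.30 / 1000
  = 39.93 kW


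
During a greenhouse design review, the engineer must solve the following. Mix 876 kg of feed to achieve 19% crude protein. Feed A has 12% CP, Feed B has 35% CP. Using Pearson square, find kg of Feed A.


parts_A = CP_b - target = 35 - 19 = 16
parts_B = target - CP_a = 19 - 12 = 7
total_parts = 16 + 7 = 23
Feed A = 876 * 16 / 23 = 609.39 kg
Feed B = 876 * 7 / 23 = 266.61 kg

609.39 kg


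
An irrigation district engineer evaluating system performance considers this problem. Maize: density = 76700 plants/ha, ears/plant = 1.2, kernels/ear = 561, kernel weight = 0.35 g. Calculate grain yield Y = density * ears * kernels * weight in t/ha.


Y = density * ears * kernels * kw
  = 76700 * 1.2 * 561 * 0.35 g/ha
  = 18072054 g/ha
  = 18072.05 kg/ha = 18.07 t/ha


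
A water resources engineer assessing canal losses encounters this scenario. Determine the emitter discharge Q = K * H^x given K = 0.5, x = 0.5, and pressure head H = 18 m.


Q = K * H^x
  = 0.5 * 18^0.5
  = 0.5 * 4.2426
  = 2.12 L/h


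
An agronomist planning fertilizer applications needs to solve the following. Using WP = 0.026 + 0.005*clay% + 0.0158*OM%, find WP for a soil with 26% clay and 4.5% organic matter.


WP = 0.026 + 0.005*26 + 0.0158*4.5
   = 0.026 + 0.1300 + 0.0711
   = 0.2271


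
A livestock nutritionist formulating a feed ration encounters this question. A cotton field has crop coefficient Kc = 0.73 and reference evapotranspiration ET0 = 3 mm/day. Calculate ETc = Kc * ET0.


ETc = Kc * ET0
    = 0.73 * 3
    = 2.19 mm/day


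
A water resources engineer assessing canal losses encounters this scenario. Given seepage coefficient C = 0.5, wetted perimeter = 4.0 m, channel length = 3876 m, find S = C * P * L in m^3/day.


S = C * P * L
  = 0.5 * 4.0 * 3876
  = 7752 m^3/day


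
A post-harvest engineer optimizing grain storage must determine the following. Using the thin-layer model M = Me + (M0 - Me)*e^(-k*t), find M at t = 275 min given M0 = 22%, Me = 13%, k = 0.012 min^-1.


M = Me + (M0 - Me) * e^(-k*t)
  = 13 + (22 - 13) * e^(-0.012*275)
  = 13 + 9 * e^(-3.300)
  = 13 + 9 * 0.03688
  = 13 + 0.3319
  = 13.33%


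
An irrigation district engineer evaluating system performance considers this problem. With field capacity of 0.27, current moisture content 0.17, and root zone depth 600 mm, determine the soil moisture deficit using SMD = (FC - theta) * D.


SMD = (FC - theta) * D
    = (0.27 - 0.17) * 600
    = 0.100 * 600
    = 60 mm


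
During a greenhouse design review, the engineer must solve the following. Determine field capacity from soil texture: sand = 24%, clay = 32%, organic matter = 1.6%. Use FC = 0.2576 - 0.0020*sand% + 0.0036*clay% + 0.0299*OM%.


FC = 0.2576 - 0.0020*24 + 0.0036*32 + 0.0299*1.6
   = 0.2576 - 0.0480 + 0.1152 + 0.0478
   = 0.3726


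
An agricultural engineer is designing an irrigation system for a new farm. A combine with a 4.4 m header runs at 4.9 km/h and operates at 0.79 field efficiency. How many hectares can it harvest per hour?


C = w * v * eta_f / 10
  = 4.4 * 4.9 * 0.79 / 10
  = 17.03 / 10
  = 1.70 ha/h


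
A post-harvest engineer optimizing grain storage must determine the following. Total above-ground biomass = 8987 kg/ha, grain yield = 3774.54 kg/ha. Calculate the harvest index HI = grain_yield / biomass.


HI = grain_yield / biomass
   = 3774.54 / 8987
   = 0.42


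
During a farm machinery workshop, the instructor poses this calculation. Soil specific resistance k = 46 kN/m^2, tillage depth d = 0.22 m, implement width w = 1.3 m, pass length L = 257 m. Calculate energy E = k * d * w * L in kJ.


E = k * d * w * L
  = 46 * 0.22 * 1.3 * 257
  = 3381.09 kJ


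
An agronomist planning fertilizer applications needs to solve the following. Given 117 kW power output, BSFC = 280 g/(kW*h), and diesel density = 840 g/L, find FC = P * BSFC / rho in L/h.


FC = P * BSFC / rho_fuel
   = 117 * 280 / 840
   = 32760 / 840
   = 39 L/h


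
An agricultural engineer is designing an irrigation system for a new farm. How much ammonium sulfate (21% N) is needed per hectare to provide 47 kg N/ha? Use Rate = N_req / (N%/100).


Rate = N_required / (N_content / 100)
     = 47 / (21 / 100)
     = 47 / 0.21
     = 223.81 kg/ha


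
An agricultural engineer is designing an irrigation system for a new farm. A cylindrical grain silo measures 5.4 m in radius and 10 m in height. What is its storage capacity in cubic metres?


V = pi * r^2 * h
  = pi * 5.4^2 * 10
  = pi * 29.16 * 10
  = 916.09 m^3


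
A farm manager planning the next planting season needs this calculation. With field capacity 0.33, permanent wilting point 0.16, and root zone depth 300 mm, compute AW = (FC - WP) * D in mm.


AW = (FC - WP) * D
   = (0.33 - 0.16) * 300
   = 0.17 * 300
   = 51 mm


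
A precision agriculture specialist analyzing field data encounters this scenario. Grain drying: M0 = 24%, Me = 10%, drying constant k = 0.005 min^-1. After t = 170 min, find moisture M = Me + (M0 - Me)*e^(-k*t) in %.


M = Me + (M0 - Me) * e^(-k*t)
  = 10 + (24 - 10) * e^(-0.005*170)
  = 10 + 14 * e^(-0.850)
  = 10 + 14 * 0.42741
  = 10 + 5.9838
  = 15.98%


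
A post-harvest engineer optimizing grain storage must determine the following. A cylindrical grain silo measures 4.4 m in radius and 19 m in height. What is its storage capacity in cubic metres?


V = pi * r^2 * h
  = pi * 4.4^2 * 19
  = pi * 19.36 * 19
  = 1155.60 m^3


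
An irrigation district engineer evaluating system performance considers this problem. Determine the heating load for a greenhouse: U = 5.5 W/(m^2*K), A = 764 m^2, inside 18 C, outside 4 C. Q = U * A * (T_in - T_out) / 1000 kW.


dT = 18 - (4) = 14 K
Q = U * A * dT
  = 5.5 * 764 * 14
  = 58828 W = 58.83 kW


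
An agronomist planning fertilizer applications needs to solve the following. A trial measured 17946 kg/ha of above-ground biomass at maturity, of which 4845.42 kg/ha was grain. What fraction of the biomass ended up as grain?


HI = grain_yield / biomass
   = 4845.42 / 17946
   = 0.27


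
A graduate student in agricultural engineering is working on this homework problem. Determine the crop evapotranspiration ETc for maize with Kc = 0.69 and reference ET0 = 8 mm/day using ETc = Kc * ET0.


ETc = Kc * ET0
    = 0.69 * 8
    = 5.52 mm/day


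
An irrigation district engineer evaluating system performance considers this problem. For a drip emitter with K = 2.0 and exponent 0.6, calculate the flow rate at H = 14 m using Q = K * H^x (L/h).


Q = K * H^x
  = 2.0 * 14^0.6
  = 2.0 * 4.8717
  = 9.74 L/h


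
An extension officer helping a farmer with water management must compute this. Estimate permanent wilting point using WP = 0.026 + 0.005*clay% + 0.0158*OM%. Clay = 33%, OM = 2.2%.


WP = 0.026 + 0.005*33 + 0.0158*2.2
   = 0.026 + 0.1650 + 0.0348
   = 0.2258


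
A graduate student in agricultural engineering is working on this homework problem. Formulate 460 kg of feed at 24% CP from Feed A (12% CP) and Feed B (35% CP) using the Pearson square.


parts_A = CP_b - target = 35 - 24 = 11
parts_B = target - CP_a = 24 - 12 = 12
total_parts = 11 + 12 = 23
Feed A = 460 * 11 / 23 = 220 kg
Feed B = 460 * 12 / 23 = 240 kg

220 kg


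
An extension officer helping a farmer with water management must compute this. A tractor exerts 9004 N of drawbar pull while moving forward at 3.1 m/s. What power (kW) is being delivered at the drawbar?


P = F * v / 1000
  = 9004 * 3.1 / 1000
  = 27912.40 / 1000
  = 27.91 kW


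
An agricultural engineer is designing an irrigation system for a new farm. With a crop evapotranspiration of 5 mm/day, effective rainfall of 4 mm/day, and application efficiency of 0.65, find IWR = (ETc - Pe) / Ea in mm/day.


IWR = (ETc - Pe) / Ea
    = (5 - 4) / 0.65
    = 1 / 0.65
    = 1.54 mm/day


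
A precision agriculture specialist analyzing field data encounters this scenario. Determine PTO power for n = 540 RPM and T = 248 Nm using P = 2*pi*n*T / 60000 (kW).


P = 2*pi*n*T / 60000
  = 2*pi * 540 * 248 / 60000
  = 841444.18 / 60000
  = 14.02 kW


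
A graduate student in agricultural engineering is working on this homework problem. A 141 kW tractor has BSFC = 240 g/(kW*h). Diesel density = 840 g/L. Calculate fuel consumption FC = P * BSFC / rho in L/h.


FC = P * BSFC / rho_fuel
   = 141 * 240 / 840
   = 33840 / 840
   = 40.29 L/h


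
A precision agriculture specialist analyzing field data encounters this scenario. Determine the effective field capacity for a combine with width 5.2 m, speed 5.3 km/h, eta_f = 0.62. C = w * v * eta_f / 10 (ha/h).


C = w * v * eta_f / 10
  = 5.2 * 5.3 * 0.62 / 10
  = 17.09 / 10
  = 1.71 ha/h


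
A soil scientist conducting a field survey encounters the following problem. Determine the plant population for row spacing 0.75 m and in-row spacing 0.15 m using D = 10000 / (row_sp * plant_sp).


D = 10000 / (row_sp * plant_sp)
  = 10000 / (0.75 * 0.15)
  = 10000 / 0.1125
  = 88888.89 plants/ha


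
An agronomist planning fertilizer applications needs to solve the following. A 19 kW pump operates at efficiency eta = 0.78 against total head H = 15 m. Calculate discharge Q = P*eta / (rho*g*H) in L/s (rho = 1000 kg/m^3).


Q = (P * 1000 * eta) / (rho * g * H)
  = (19 * 1000 * 0.78) / (1000 * 9.81 * 15)
  = 14820 / 147150
  = 0.10071 m^3/s = 100.71 L/s


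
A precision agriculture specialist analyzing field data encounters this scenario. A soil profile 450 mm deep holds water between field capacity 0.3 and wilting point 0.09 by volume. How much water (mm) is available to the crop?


AW = (FC - WP) * D
   = (0.3 - 0.09) * 450
   = 0.21 * 450
   = 94.50 mm


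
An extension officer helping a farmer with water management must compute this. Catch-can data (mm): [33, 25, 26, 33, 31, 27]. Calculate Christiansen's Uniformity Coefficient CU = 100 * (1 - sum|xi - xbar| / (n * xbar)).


xbar = 175 / 6 = 29.167
sum|xi - xbar| = 19
CU = 100 * (1 - 19 / (6 * 29.167))
   = 100 * (1 - 0.1086)
   = 89.14%


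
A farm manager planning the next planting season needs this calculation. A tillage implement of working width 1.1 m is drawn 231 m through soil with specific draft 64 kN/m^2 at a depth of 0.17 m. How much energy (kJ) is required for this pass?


E = k * d * w * L
  = 64 * 0.17 * 1.1 * 231
  = 2764.61 kJ


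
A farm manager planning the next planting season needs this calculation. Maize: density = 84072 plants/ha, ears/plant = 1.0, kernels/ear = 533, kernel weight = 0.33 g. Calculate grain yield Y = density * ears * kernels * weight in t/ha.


Y = density * ears * kernels * kw
  = 84072 * 1.0 * 533 * 0.33 g/ha
  = 14787424.08 g/ha
  = 14787.42 kg/ha = 14.79 t/ha


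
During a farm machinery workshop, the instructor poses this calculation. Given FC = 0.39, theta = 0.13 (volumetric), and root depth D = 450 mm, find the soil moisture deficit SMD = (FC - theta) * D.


SMD = (FC - theta) * D
    = (0.39 - 0.13) * 450
    = 0.260 * 450
    = 117 mm


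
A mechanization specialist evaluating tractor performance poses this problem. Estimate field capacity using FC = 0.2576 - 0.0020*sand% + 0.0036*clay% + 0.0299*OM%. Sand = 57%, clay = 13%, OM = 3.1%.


FC = 0.2576 - 0.0020*57 + 0.0036*13 + 0.0299*3.1
   = 0.2576 - 0.1140 + 0.0468 + 0.0927
   = 0.2831


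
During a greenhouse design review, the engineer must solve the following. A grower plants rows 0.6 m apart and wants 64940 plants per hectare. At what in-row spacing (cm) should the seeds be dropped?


spacing = 10000 / (row_sp * density)
        = 10000 / (0.6 * 64940)
        = 10000 / 38964
        = 0.25665 m = 25.66 cm


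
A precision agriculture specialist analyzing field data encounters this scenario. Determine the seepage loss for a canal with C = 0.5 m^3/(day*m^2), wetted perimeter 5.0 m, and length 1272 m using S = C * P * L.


S = C * P * L
  = 0.5 * 5.0 * 1272
  = 3180 m^3/day


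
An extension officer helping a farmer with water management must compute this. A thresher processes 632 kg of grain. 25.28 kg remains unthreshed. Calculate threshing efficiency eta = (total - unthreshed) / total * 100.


eta = (total - unthreshed) / total * 100
    = (632 - 25.28) / 632 * 100
    = 606.72 / 632 * 100
    = 96%


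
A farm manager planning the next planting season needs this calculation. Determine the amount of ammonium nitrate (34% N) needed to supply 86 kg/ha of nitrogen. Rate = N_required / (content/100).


Rate = N_required / (N_content / 100)
     = 86 / (34 / 100)
     = 86 / 0.34
     = 252.94 kg/ha


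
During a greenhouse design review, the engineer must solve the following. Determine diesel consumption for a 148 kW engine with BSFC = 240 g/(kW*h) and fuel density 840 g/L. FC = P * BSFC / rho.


FC = P * BSFC / rho_fuel
   = 148 * 240 / 840
   = 35520 / 840
   = 42.29 L/h


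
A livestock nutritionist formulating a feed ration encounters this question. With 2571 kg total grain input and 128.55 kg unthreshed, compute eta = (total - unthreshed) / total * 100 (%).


eta = (total - unthreshed) / total * 100
    = (2571 - 128.55) / 2571 * 100
    = 2442.45 / 2571 * 100
    = 95%


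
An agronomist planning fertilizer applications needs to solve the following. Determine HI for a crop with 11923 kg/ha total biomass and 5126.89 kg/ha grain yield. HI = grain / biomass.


HI = grain_yield / biomass
   = 5126.89 / 11923
   = 0.43


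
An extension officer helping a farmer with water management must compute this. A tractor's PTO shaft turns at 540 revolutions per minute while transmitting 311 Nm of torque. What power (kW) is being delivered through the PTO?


P = 2*pi*n*T / 60000
  = 2*pi * 540 * 311 / 60000
  = 1055198.14 / 60000
  = 17.59 kW


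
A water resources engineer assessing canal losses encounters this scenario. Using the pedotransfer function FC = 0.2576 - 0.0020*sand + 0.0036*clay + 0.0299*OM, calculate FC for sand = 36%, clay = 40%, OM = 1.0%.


FC = 0.2576 - 0.0020*36 + 0.0036*40 + 0.0299*1.0
   = 0.2576 - 0.0720 + 0.1440 + 0.0299
   = 0.3595


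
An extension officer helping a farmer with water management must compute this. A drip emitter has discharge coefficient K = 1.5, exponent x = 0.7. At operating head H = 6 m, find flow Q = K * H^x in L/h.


Q = K * H^x
  = 1.5 * 6^0.7
  = 1.5 * 3.5051
  = 5.26 L/h


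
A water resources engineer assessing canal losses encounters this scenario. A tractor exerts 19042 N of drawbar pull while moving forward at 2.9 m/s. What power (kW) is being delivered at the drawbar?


P = F * v / 1000
  = 19042 * 2.9 / 1000
  = 55221.80 / 1000
  = 55.22 kW


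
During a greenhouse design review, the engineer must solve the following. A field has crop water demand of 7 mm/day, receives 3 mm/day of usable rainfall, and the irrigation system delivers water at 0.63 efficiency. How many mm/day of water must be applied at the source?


IWR = (ETc - Pe) / Ea
    = (7 - 3) / 0.63
    = 4 / 0.63
    = 6.35 mm/day


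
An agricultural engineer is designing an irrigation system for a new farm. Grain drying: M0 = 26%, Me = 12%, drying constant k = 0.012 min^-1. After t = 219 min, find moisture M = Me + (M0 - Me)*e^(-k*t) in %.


M = Me + (M0 - Me) * e^(-k*t)
  = 12 + (26 - 12) * e^(-0.012*219)
  = 12 + 14 * e^(-2.628)
  = 12 + 14 * 0.07222
  = 12 + 1.0111
  = 13.01%


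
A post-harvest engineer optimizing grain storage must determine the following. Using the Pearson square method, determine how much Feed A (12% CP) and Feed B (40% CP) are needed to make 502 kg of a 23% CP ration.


parts_A = CP_b - target = 40 - 23 = 17
parts_B = target - CP_a = 23 - 12 = 11
total_parts = 17 + 11 = 28
Feed A = 502 * 17 / 28 = 304.79 kg
Feed B = 502 * 11 / 28 = 197.21 kg

304.79 kg


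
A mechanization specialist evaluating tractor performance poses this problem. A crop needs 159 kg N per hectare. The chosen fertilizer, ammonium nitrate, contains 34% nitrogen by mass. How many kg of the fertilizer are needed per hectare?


Rate = N_required / (N_content / 100)
     = 159 / (34 / 100)
     = 159 / 0.34
     = 467.65 kg/ha


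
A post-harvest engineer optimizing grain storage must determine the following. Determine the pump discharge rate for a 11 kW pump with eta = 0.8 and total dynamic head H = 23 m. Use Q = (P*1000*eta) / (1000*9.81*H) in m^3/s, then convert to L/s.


Q = (P * 1000 * eta) / (rho * g * H)
  = (11 * 1000 * 0.8) / (1000 * 9.81 * 23)
  = 8800 / 225630
  = 0.03900 m^3/s = 39.00 L/s


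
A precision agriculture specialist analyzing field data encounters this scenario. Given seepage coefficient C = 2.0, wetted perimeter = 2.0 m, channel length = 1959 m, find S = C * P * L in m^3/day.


S = C * P * L
  = 2.0 * 2.0 * 1959
  = 7836 m^3/day


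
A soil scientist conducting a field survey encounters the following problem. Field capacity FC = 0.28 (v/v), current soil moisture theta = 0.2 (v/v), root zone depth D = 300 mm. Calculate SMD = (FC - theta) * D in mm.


SMD = (FC - theta) * D
    = (0.28 - 0.2) * 300
    = 0.080 * 300
    = 24 mm


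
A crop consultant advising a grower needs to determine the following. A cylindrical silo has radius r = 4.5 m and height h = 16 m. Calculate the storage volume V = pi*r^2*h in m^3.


V = pi * r^2 * h
  = pi * 4.5^2 * 16
  = pi * 20.25 * 16
  = 1017.88 m^3


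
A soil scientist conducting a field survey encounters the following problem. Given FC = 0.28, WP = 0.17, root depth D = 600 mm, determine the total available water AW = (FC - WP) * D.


AW = (FC - WP) * D
   = (0.28 - 0.17) * 600
   = 0.11 * 600
   = 66 mm


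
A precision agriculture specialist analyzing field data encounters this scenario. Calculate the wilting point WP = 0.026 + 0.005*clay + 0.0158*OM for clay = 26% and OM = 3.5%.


WP = 0.026 + 0.005*26 + 0.0158*3.5
   = 0.026 + 0.1300 + 0.0553
   = 0.2113


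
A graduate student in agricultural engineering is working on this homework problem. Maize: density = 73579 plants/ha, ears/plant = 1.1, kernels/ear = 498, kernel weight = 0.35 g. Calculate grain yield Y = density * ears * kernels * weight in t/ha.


Y = density * ears * kernels * kw
  = 73579 * 1.1 * 498 * 0.35 g/ha
  = 14107301.67 g/ha
  = 14107.30 kg/ha = 14.11 t/ha


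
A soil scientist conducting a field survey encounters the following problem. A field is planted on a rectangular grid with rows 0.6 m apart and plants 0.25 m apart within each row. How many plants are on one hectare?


D = 10000 / (row_sp * plant_sp)
  = 10000 / (0.6 * 0.25)
  = 10000 / 0.1500
  = 66666.67 plants/ha


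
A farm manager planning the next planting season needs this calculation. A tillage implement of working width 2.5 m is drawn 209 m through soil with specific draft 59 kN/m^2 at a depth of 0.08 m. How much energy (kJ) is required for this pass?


E = k * d * w * L
  = 59 * 0.08 * 2.5 * 209
  = 2466.20 kJ


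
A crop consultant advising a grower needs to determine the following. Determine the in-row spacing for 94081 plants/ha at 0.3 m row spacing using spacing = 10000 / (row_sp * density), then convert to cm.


spacing = 10000 / (row_sp * density)
        = 10000 / (0.3 * 94081)
        = 10000 / 28224.30
        = 0.35430 m = 35.43 cm


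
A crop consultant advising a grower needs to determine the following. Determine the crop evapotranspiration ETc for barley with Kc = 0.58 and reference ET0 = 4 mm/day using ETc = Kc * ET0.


ETc = Kc * ET0
    = 0.58 * 4
    = 2.32 mm/day


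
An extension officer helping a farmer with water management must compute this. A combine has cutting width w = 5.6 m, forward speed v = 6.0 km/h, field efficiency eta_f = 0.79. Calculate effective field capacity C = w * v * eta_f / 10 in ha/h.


C = w * v * eta_f / 10
  = 5.6 * 6.0 * 0.79 / 10
  = 26.54 / 10
  = 2.65 ha/h


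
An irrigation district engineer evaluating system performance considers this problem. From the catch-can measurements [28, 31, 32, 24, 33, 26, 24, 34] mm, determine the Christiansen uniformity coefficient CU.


xbar = 232 / 8 = 29
sum|xi - xbar| = 28
CU = 100 * (1 - 28 / (8 * 29))
   = 100 * (1 - 0.1207)
   = 87.93%


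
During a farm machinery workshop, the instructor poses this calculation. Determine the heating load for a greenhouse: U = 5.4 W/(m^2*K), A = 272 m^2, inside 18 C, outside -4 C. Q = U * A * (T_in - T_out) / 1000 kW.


dT = 18 - (-4) = 22 K
Q = U * A * dT
  = 5.4 * 272 * 22
  = 32313.60 W = 32.31 kW


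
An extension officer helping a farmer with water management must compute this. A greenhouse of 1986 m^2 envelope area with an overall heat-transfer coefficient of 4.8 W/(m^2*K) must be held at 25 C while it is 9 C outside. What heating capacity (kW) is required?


dT = 25 - (9) = 16 K
Q = U * A * dT
  = 4.8 * 1986 * 16
  = 152524.80 W = 152.52 kW


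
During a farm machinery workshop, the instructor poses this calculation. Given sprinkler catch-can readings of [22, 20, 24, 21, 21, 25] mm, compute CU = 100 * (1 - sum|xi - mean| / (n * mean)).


xbar = 133 / 6 = 22.167
sum|xi - xbar| = 9.333
CU = 100 * (1 - 9.333 / (6 * 22.167))
   = 100 * (1 - 0.0702)
   = 92.98%


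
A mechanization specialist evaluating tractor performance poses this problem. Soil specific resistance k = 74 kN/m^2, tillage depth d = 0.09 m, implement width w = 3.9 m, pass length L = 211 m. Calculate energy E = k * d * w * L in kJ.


E = k * d * w * L
  = 74 * 0.09 * 3.9 * 211
  = 5480.51 kJ


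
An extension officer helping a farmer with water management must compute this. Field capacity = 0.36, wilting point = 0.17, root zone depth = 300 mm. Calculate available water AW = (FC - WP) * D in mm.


AW = (FC - WP) * D
   = (0.36 - 0.17) * 300
   = 0.19 * 300
   = 57 mm


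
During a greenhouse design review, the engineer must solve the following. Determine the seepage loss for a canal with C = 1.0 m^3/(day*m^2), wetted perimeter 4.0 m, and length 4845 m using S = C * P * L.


S = C * P * L
  = 1.0 * 4.0 * 4845
  = 19380 m^3/day


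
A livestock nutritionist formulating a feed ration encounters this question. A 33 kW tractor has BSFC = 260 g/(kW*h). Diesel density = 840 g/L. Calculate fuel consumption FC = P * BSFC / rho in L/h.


FC = P * BSFC / rho_fuel
   = 33 * 260 / 840
   = 8580 / 840
   = 10.21 L/h


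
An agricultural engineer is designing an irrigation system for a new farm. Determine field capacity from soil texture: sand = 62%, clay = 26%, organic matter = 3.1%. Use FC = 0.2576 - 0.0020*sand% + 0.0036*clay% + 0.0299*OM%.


FC = 0.2576 - 0.0020*62 + 0.0036*26 + 0.0299*3.1
   = 0.2576 - 0.1240 + 0.0936 + 0.0927
   = 0.3199


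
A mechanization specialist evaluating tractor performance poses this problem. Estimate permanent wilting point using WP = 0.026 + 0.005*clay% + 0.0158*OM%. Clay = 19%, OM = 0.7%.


WP = 0.026 + 0.005*19 + 0.0158*0.7
   = 0.026 + 0.0950 + 0.0111
   = 0.1321


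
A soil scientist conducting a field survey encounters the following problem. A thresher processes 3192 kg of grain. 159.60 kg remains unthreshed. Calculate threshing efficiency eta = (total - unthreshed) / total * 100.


eta = (total - unthreshed) / total * 100
    = (3192 - 159.60) / 3192 * 100
    = 3032.40 / 3192 * 100
    = 95%


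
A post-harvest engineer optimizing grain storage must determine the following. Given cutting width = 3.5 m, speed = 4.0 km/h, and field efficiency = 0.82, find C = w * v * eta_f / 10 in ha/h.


C = w * v * eta_f / 10
  = 3.5 * 4.0 * 0.82 / 10
  = 11.48 / 10
  = 1.15 ha/h


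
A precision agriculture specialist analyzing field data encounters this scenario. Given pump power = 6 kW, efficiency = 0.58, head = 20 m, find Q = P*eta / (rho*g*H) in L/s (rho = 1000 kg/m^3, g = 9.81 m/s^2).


Q = (P * 1000 * eta) / (rho * g * H)
  = (6 * 1000 * 0.58) / (1000 * 9.81 * 20)
  = 3480 / 196200
  = 0.01774 m^3/s = 17.74 L/s


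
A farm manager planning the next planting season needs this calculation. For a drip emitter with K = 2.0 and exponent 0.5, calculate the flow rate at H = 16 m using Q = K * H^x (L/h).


Q = K * H^x
  = 2.0 * 16^0.5
  = 2.0 * 4
  = 8 L/h


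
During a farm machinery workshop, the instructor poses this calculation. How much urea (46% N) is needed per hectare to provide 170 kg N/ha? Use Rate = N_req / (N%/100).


Rate = N_required / (N_content / 100)
     = 170 / (46 / 100)
     = 170 / 0.46
     = 369.57 kg/ha


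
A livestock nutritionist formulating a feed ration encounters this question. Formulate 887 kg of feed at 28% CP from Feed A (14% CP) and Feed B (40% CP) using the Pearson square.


parts_A = CP_b - target = 40 - 28 = 12
parts_B = target - CP_a = 28 - 14 = 14
total_parts = 12 + 14 = 26
Feed A = 887 * 12 / 26 = 409.38 kg
Feed B = 887 * 14 / 26 = 477.62 kg

409.38 kg


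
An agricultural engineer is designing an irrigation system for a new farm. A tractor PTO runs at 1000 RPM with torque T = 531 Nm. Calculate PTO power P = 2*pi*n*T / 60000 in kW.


P = 2*pi*n*T / 60000
  = 2*pi * 1000 * 531 / 60000
  = 3336371.40 / 60000
  = 55.61 kW


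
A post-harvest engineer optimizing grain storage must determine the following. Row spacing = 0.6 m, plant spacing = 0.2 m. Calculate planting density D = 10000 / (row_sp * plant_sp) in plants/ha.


D = 10000 / (row_sp * plant_sp)
  = 10000 / (0.6 * 0.2)
  = 10000 / 0.1200
  = 83333.33 plants/ha


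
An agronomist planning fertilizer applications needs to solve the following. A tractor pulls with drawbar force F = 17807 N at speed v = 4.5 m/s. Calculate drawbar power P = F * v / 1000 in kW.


P = F * v / 1000
  = 17807 * 4.5 / 1000
  = 80131.50 / 1000
  = 80.13 kW
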